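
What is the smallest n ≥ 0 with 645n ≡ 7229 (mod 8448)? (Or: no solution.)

no solution

gcd(8448, 645) = 3  (8448 = 13·645 + 63, 645 = 10·63 + 15, 63 = 4·15 + 3, 15 = 5·3).
3 does not divide 7229, so the congruence has no solution.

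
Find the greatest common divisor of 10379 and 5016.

1

gcd(10379, 5016):
  10379 = 2×5016 + 347
  5016 = 14×347 + 158
  347 = 2×158 + 31
  158 = 5×31 + 3
  31 = 10×3 + 1
  3 = 3×1
so gcd(10379, 5016) = 1.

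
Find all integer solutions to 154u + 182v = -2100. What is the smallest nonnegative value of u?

10

gcd(182, 154) = 14  (182 = 1*154 + 28, 154 = 5*28 + 14, 28 = 2*14).
14 divides -2100, so solutions exist.
Back-substituting, 154*(6) + 182*(-5) = 14.
Scale by -2100/14 = -150: (u₀, v₀) = (-900, 750).
General solution: u = -900 + 13t, v = 750 - 11t for integer t.
u ≥ 0: smallest is -900 mod 13 = 10 (at t = 70), with v = -20.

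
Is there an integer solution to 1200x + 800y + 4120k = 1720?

gcd(1200, 800) = 400  (1200 = 1*800 + 400, 800 = 2*400).
gcd(400, 4120) = 40.
40 divides 1720, so integer solutions exist.

yes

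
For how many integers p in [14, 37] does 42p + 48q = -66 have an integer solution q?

gcd(48, 42):
  48 = 1·42 + 6
  42 = 7·6
so gcd(48, 42) = 6.
Back-substitute for Bézout coefficients:
  6 = 48 - 1·42
  ... = 42·(-1) + 48·(1)
Scale by -11: particular solution (11, -11); reduce p mod 8: (3, -4).
General solution: p = 3 + 8t, q = -4 - 7t for integer t.
14 ≤ 3 + 8t ≤ 37 gives t ∈ [2, 4], which is 3 values.

3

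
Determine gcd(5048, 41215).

1

gcd(41215, 5048):
  41215 = 8×5048 + 831
  5048 = 6×831 + 62
  831 = 13×62 + 25
  62 = 2×25 + 12
  25 = 2×12 + 1
  12 = 12×1
so gcd(41215, 5048) = 1.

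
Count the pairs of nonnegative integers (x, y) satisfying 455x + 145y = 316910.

24

gcd(455, 145):
  455 = 3×145 + 20
  145 = 7×20 + 5
  20 = 4×5
so gcd(455, 145) = 5.
Back-substitute for Bézout coefficients:
  5 = 145 - 7×20
  ... = 455×(-7) + 145×(22)
Scale by 63382: one solution is (-443674, 1394404). Reduce x mod 29: (26, 2104).
General: x = 26 + 29t, y = 2104 - 91t.
x ≥ 0 ⇒ t ≥ 0; y ≥ 0 ⇒ t ≤ 23. So t ∈ [0, 23]: 24 solutions.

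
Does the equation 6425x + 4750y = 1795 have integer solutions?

gcd(6425, 4750) = 25  (6425 = 1·4750 + 1675, 4750 = 2·1675 + 1400, 1675 = 1·1400 + 275, 1400 = 5·275 + 25, 275 = 11·25).
25 does not divide 1795 (remainder 20), so no integer solutions.

no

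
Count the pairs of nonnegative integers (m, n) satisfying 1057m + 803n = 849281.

1

gcd(1057, 803):
  1057 = 1*803 + 254
  803 = 3*254 + 41
  254 = 6*41 + 8
  41 = 5*8 + 1
  8 = 8*1
so gcd(1057, 803) = 1.
Back-substitute for Bézout coefficients:
  1 = 41 - 5*8
  ... = 1057*(-98) + 803*(129)
Scale by 849281: one solution is (-83229538, 109557249). Reduce m mod 803: (609, 256).
General: m = 609 + 803t, n = 256 - 1057t.
m ≥ 0 ⇒ t ≥ 0; n ≥ 0 ⇒ t ≤ 0. So t ∈ [0, 0]: 1 solution.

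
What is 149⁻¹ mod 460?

389

gcd(460, 149) = 1.
By Bézout, 149·(-71) + 460·(23) = 1.
So 149·-71 ≡ 1 (mod 460), and -71 mod 460 = 389.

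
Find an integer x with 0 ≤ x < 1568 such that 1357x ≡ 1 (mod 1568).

1189

gcd(1568, 1357):
  1568 = 1×1357 + 211
  1357 = 6×211 + 91
  211 = 2×91 + 29
  91 = 3×29 + 4
  29 = 7×4 + 1
  4 = 4×1
so gcd(1568, 1357) = 1.
Back-substitute for Bézout coefficients:
  1 = 29 - 7×4
  ... = 1357×(-379) + 1568×(328)
So 1357×-379 ≡ 1 (mod 1568), and -379 mod 1568 = 1189.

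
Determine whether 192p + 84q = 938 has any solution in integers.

no

gcd(192, 84) = 12  (192 = 2·84 + 24, 84 = 3·24 + 12, 24 = 2·12).
12 does not divide 938 (remainder 2), so no integer solutions.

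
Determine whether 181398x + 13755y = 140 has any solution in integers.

no

gcd(181398, 13755):
  181398 = 13*13755 + 2583
  13755 = 5*2583 + 840
  2583 = 3*840 + 63
  840 = 13*63 + 21
  63 = 3*21
so gcd(181398, 13755) = 21.
21 does not divide 140 (remainder 14), so no integer solutions.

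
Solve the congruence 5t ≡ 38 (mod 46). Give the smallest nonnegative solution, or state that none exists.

gcd(46, 5) = 1.
1 divides 38, so solutions exist.
By Bézout, 5×(-9) + 46×(1) = 1.
So 5×(-9) ≡ 1 (mod 46); multiply by 38: t ≡ -342 (mod 46).
Smallest nonnegative: t = -342 mod 46 = 26.

26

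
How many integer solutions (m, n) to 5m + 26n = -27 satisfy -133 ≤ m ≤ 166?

gcd(26, 5):
  26 = 5*5 + 1
  5 = 5*1
so gcd(26, 5) = 1.
Back-substitute for Bézout coefficients:
  1 = 26 - 5*5
  ... = 5*(-5) + 26*(1)
Scale by -27: particular solution (135, -27); reduce m mod 26: (5, -2).
General solution: m = 5 + 26t, n = -2 - 5t for integer t.
-133 ≤ 5 + 26t ≤ 166 gives t ∈ [-5, 6], which is 12 values.

12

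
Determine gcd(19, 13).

1

gcd(19, 13):
  19 = 1*13 + 6
  13 = 2*6 + 1
  6 = 6*1
so gcd(19, 13) = 1.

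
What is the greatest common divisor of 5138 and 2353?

1

gcd(5138, 2353):
  5138 = 2*2353 + 432
  2353 = 5*432 + 193
  432 = 2*193 + 46
  193 = 4*46 + 9
  46 = 5*9 + 1
  9 = 9*1
so gcd(5138, 2353) = 1.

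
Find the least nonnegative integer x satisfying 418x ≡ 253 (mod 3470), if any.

gcd(3470, 418) = 2.
2 does not divide 253, so the congruence has no solution.

no solution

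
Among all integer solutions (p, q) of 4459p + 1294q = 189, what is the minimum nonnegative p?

709

gcd(4459, 1294) = 1.
1 divides 189, so solutions exist.
By Bézout, 4459·(305) + 1294·(-1051) = 1.
Scale by 189/1 = 189: (p₀, q₀) = (57645, -198639).
General solution: p = 57645 + 1294t, q = -198639 - 4459t for integer t.
p ≥ 0: smallest is 57645 mod 1294 = 709 (at t = -44), with q = -2443.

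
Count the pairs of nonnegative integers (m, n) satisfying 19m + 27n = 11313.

gcd(27, 19) = 1.
By Bézout, 19·(10) + 27·(-7) = 1.
One solution: (0, 419).
General: m = 0 + 27t, n = 419 - 19t.
m ≥ 0 ⇒ t ≥ 0; n ≥ 0 ⇒ t ≤ 22. So t ∈ [0, 22]: 23 solutions.

23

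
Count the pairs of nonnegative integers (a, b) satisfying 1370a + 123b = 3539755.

gcd(1370, 123):
  1370 = 11×123 + 17
  123 = 7×17 + 4
  17 = 4×4 + 1
  4 = 4×1
so gcd(1370, 123) = 1.
Back-substitute for Bézout coefficients:
  1 = 17 - 4×4
  ... = 1370×(29) + 123×(-323)
Scale by 3539755: one solution is (102652895, -1143340865). Reduce a mod 123: (47, 28255).
General: a = 47 + 123t, b = 28255 - 1370t.
a ≥ 0 ⇒ t ≥ 0; b ≥ 0 ⇒ t ≤ 20. So t ∈ [0, 20]: 21 solutions.

21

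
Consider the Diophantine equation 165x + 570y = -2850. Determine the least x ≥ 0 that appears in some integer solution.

gcd(570, 165) = 15  (570 = 3·165 + 75, 165 = 2·75 + 15, 75 = 5·15).
15 divides -2850, so solutions exist.
Back-substituting, 165·(7) + 570·(-2) = 15.
Scale by -2850/15 = -190: (x₀, y₀) = (-1330, 380).
General solution: x = -1330 + 38t, y = 380 - 11t for integer t.
x ≥ 0: smallest is -1330 mod 38 = 0 (at t = 35), with y = -5.

0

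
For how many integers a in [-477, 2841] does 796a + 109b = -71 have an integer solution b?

30

gcd(796, 109) = 1  (796 = 7×109 + 33, 109 = 3×33 + 10, 33 = 3×10 + 3, 10 = 3×3 + 1, 3 = 3×1).
Back-substituting, 796×(-33) + 109×(241) = 1.
Scale by -71: particular solution (2343, -17111); reduce a mod 109: (54, -395).
General solution: a = 54 + 109t, b = -395 - 796t for integer t.
-477 ≤ 54 + 109t ≤ 2841 gives t ∈ [-4, 25], which is 30 values.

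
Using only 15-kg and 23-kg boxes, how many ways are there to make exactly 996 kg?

Need nonnegative integers with 15j + 23k = 996.
gcd(15, 23) = 1, and 15·(-3) + 23·(2) = 1.
So (j₀, k₀) = (-2988, 1992); general j = -2988 + 23t, k = 1992 - 15t.
j ≥ 0 ⇒ t ≥ 130; k ≥ 0 ⇒ t ≤ 132. That's 3 values of t.

3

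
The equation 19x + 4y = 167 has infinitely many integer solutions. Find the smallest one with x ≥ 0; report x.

gcd(19, 4):
  19 = 4*4 + 3
  4 = 1*3 + 1
  3 = 3*1
so gcd(19, 4) = 1.
1 divides 167, so solutions exist.
Back-substitute for Bézout coefficients:
  1 = 4 - 1*3
  ... = 19*(-1) + 4*(5)
Scale by 167/1 = 167: (x₀, y₀) = (-167, 835).
General solution: x = -167 + 4t, y = 835 - 19t for integer t.
x ≥ 0: smallest is -167 mod 4 = 1 (at t = 42), with y = 37.

1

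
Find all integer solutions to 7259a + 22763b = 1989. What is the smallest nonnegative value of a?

gcd(22763, 7259) = 17.
17 divides 1989, so solutions exist.
By Bézout, 7259*(-254) + 22763*(81) = 17.
Scale by 1989/17 = 117: (a₀, b₀) = (-29718, 9477).
General solution: a = -29718 + 1339t, b = 9477 - 427t for integer t.
a ≥ 0: smallest is -29718 mod 1339 = 1079 (at t = 23), with b = -344.

1079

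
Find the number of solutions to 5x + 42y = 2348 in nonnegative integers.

gcd(42, 5) = 1  (42 = 8×5 + 2, 5 = 2×2 + 1, 2 = 2×1).
Back-substituting, 5×(17) + 42×(-2) = 1.
Scale by 2348: one solution is (39916, -4696). Reduce x mod 42: (16, 54).
General: x = 16 + 42t, y = 54 - 5t.
x ≥ 0 ⇒ t ≥ 0; y ≥ 0 ⇒ t ≤ 10. So t ∈ [0, 10]: 11 solutions.

11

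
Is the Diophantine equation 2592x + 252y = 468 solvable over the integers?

gcd(2592, 252) = 36.
36 divides 468, so integer solutions exist.

yes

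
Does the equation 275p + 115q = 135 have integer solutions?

gcd(275, 115) = 5  (275 = 2·115 + 45, 115 = 2·45 + 25, 45 = 1·25 + 20, 25 = 1·20 + 5, 20 = 4·5).
5 divides 135, so integer solutions exist.

yes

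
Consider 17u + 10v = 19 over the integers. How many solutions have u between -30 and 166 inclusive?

gcd(17, 10):
  17 = 1·10 + 7
  10 = 1·7 + 3
  7 = 2·3 + 1
  3 = 3·1
so gcd(17, 10) = 1.
Back-substitute for Bézout coefficients:
  1 = 7 - 2·3
  ... = 17·(3) + 10·(-5)
Scale by 19: particular solution (57, -95); reduce u mod 10: (7, -10).
General solution: u = 7 + 10t, v = -10 - 17t for integer t.
-30 ≤ 7 + 10t ≤ 166 gives t ∈ [-3, 15], which is 19 values.

19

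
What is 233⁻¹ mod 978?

659

gcd(978, 233) = 1.
By Bézout, 233×(-319) + 978×(76) = 1.
So 233×-319 ≡ 1 (mod 978), and -319 mod 978 = 659.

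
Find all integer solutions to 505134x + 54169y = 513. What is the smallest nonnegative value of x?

2076

gcd(505134, 54169) = 19.
19 divides 513, so solutions exist.
By Bézout, 505134*(1344) + 54169*(-12533) = 19.
Scale by 513/19 = 27: (x₀, y₀) = (36288, -338391).
General solution: x = 36288 + 2851t, y = -338391 - 26586t for integer t.
x ≥ 0: smallest is 36288 mod 2851 = 2076 (at t = -12), with y = -19359.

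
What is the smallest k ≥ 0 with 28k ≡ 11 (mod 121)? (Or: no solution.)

gcd(121, 28) = 1.
1 divides 11, so solutions exist.
By Bézout, 28×(13) + 121×(-3) = 1.
So 28×(13) ≡ 1 (mod 121); multiply by 11: k ≡ 143 (mod 121).
Smallest nonnegative: k = 143 mod 121 = 22.

22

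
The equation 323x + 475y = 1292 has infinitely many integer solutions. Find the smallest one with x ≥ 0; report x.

4

gcd(475, 323):
  475 = 1·323 + 152
  323 = 2·152 + 19
  152 = 8·19
so gcd(475, 323) = 19.
19 divides 1292, so solutions exist.
Back-substitute for Bézout coefficients:
  19 = 323 - 2·152
  ... = 323·(3) + 475·(-2)
Scale by 1292/19 = 68: (x₀, y₀) = (204, -136).
General solution: x = 204 + 25t, y = -136 - 17t for integer t.
x ≥ 0: smallest is 204 mod 25 = 4 (at t = -8), with y = 0.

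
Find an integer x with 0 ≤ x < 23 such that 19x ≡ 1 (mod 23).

17

gcd(23, 19):
  23 = 1×19 + 4
  19 = 4×4 + 3
  4 = 1×3 + 1
  3 = 3×1
so gcd(23, 19) = 1.
Back-substitute for Bézout coefficients:
  1 = 4 - 1×3
  ... = 19×(-6) + 23×(5)
So 19×-6 ≡ 1 (mod 23), and -6 mod 23 = 17.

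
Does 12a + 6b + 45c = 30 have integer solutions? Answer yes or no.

yes

gcd(12, 6) = 6.
gcd(6, 45) = 3.
3 divides 30, so integer solutions exist.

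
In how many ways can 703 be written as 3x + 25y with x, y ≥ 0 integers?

10

gcd(25, 3):
  25 = 8·3 + 1
  3 = 3·1
so gcd(25, 3) = 1.
Back-substitute for Bézout coefficients:
  1 = 25 - 8·3
  ... = 3·(-8) + 25·(1)
Scale by 703: one solution is (-5624, 703). Reduce x mod 25: (1, 28).
General: x = 1 + 25t, y = 28 - 3t.
x ≥ 0 ⇒ t ≥ 0; y ≥ 0 ⇒ t ≤ 9. So t ∈ [0, 9]: 10 solutions.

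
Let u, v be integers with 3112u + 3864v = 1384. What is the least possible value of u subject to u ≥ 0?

178

gcd(3864, 3112):
  3864 = 1·3112 + 752
  3112 = 4·752 + 104
  752 = 7·104 + 24
  104 = 4·24 + 8
  24 = 3·8
so gcd(3864, 3112) = 8.
8 divides 1384, so solutions exist.
Back-substitute for Bézout coefficients:
  8 = 104 - 4·24
  ... = 3112·(149) + 3864·(-120)
Scale by 1384/8 = 173: (u₀, v₀) = (25777, -20760).
General solution: u = 25777 + 483t, v = -20760 - 389t for integer t.
u ≥ 0: smallest is 25777 mod 483 = 178 (at t = -53), with v = -143.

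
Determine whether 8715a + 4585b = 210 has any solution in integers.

yes

gcd(8715, 4585) = 35  (8715 = 1·4585 + 4130, 4585 = 1·4130 + 455, 4130 = 9·455 + 35, 455 = 13·35).
35 divides 210, so integer solutions exist.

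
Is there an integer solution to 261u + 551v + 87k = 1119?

no

gcd(551, 261) = 29  (551 = 2*261 + 29, 261 = 9*29).
gcd(29, 87) = 29.
29 does not divide 1119 (remainder 17), so no integer solutions.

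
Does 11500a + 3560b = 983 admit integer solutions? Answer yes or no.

gcd(11500, 3560):
  11500 = 3*3560 + 820
  3560 = 4*820 + 280
  820 = 2*280 + 260
  280 = 1*260 + 20
  260 = 13*20
so gcd(11500, 3560) = 20.
20 does not divide 983 (remainder 3), so no integer solutions.

no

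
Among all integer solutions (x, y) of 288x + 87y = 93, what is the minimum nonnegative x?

gcd(288, 87) = 3  (288 = 3·87 + 27, 87 = 3·27 + 6, 27 = 4·6 + 3, 6 = 2·3).
3 divides 93, so solutions exist.
Back-substituting, 288·(13) + 87·(-43) = 3.
Scale by 93/3 = 31: (x₀, y₀) = (403, -1333).
General solution: x = 403 + 29t, y = -1333 - 96t for integer t.
x ≥ 0: smallest is 403 mod 29 = 26 (at t = -13), with y = -85.

26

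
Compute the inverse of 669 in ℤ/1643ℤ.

gcd(1643, 669):
  1643 = 2×669 + 305
  669 = 2×305 + 59
  305 = 5×59 + 10
  59 = 5×10 + 9
  10 = 1×9 + 1
  9 = 9×1
so gcd(1643, 669) = 1.
Back-substitute for Bézout coefficients:
  1 = 10 - 1×9
  ... = 669×(-167) + 1643×(68)
So 669×-167 ≡ 1 (mod 1643), and -167 mod 1643 = 1476.

1476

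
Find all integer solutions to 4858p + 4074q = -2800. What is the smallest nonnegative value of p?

38

gcd(4858, 4074):
  4858 = 1*4074 + 784
  4074 = 5*784 + 154
  784 = 5*154 + 14
  154 = 11*14
so gcd(4858, 4074) = 14.
14 divides -2800, so solutions exist.
Back-substitute for Bézout coefficients:
  14 = 784 - 5*154
  ... = 4858*(26) + 4074*(-31)
Scale by -2800/14 = -200: (p₀, q₀) = (-5200, 6200).
General solution: p = -5200 + 291t, q = 6200 - 347t for integer t.
p ≥ 0: smallest is -5200 mod 291 = 38 (at t = 18), with q = -46.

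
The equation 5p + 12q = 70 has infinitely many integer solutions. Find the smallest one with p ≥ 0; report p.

2

gcd(12, 5):
  12 = 2*5 + 2
  5 = 2*2 + 1
  2 = 2*1
so gcd(12, 5) = 1.
1 divides 70, so solutions exist.
Back-substitute for Bézout coefficients:
  1 = 5 - 2*2
  ... = 5*(5) + 12*(-2)
Scale by 70/1 = 70: (p₀, q₀) = (350, -140).
General solution: p = 350 + 12t, q = -140 - 5t for integer t.
p ≥ 0: smallest is 350 mod 12 = 2 (at t = -29), with q = 5.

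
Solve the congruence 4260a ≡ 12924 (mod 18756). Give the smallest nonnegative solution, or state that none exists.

gcd(18756, 4260) = 12.
12 divides 12924, so solutions exist.
By Bézout, 4260*(-317) + 18756*(72) = 12.
So 4260*(-317) ≡ 12 (mod 18756); multiply by 1077: a ≡ -341409 (mod 1563).
Smallest nonnegative: a = -341409 mod 1563 = 888.

888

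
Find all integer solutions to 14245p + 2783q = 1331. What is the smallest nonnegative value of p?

198

gcd(14245, 2783) = 11  (14245 = 5·2783 + 330, 2783 = 8·330 + 143, 330 = 2·143 + 44, 143 = 3·44 + 11, 44 = 4·11).
11 divides 1331, so solutions exist.
Back-substituting, 14245·(-59) + 2783·(302) = 11.
Scale by 1331/11 = 121: (p₀, q₀) = (-7139, 36542).
General solution: p = -7139 + 253t, q = 36542 - 1295t for integer t.
p ≥ 0: smallest is -7139 mod 253 = 198 (at t = 29), with q = -1013.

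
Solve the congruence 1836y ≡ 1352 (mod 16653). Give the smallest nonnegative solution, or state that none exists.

no solution

gcd(16653, 1836):
  16653 = 9*1836 + 129
  1836 = 14*129 + 30
  129 = 4*30 + 9
  30 = 3*9 + 3
  9 = 3*3
so gcd(16653, 1836) = 3.
3 does not divide 1352, so the congruence has no solution.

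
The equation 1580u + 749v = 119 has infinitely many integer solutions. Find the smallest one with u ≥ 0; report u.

175

gcd(1580, 749):
  1580 = 2*749 + 82
  749 = 9*82 + 11
  82 = 7*11 + 5
  11 = 2*5 + 1
  5 = 5*1
so gcd(1580, 749) = 1.
1 divides 119, so solutions exist.
Back-substitute for Bézout coefficients:
  1 = 11 - 2*5
  ... = 1580*(-137) + 749*(289)
Scale by 119/1 = 119: (u₀, v₀) = (-16303, 34391).
General solution: u = -16303 + 749t, v = 34391 - 1580t for integer t.
u ≥ 0: smallest is -16303 mod 749 = 175 (at t = 22), with v = -369.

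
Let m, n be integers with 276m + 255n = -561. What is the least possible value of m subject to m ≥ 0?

34

gcd(276, 255) = 3  (276 = 1·255 + 21, 255 = 12·21 + 3, 21 = 7·3).
3 divides -561, so solutions exist.
Back-substituting, 276·(-12) + 255·(13) = 3.
Scale by -561/3 = -187: (m₀, n₀) = (2244, -2431).
General solution: m = 2244 + 85t, n = -2431 - 92t for integer t.
m ≥ 0: smallest is 2244 mod 85 = 34 (at t = -26), with n = -39.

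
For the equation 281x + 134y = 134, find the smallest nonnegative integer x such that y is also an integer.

0

gcd(281, 134):
  281 = 2×134 + 13
  134 = 10×13 + 4
  13 = 3×4 + 1
  4 = 4×1
so gcd(281, 134) = 1.
1 divides 134, so solutions exist.
Back-substitute for Bézout coefficients:
  1 = 13 - 3×4
  ... = 281×(31) + 134×(-65)
Scale by 134/1 = 134: (x₀, y₀) = (4154, -8710).
General solution: x = 4154 + 134t, y = -8710 - 281t for integer t.
x ≥ 0: smallest is 4154 mod 134 = 0 (at t = -31), with y = 1.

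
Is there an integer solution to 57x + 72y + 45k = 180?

gcd(72, 57) = 3.
gcd(3, 45) = 3.
3 divides 180, so integer solutions exist.

yes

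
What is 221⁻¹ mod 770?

gcd(770, 221):
  770 = 3×221 + 107
  221 = 2×107 + 7
  107 = 15×7 + 2
  7 = 3×2 + 1
  2 = 2×1
so gcd(770, 221) = 1.
Back-substitute for Bézout coefficients:
  1 = 7 - 3×2
  ... = 221×(331) + 770×(-95)
So 221×331 ≡ 1 (mod 770), and 331 mod 770 = 331.

331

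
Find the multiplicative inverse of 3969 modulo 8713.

4542

gcd(8713, 3969) = 1.
By Bézout, 3969×(-4171) + 8713×(1900) = 1.
So 3969×-4171 ≡ 1 (mod 8713), and -4171 mod 8713 = 4542.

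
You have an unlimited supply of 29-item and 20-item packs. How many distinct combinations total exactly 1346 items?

2

Need nonnegative integers with 29j + 20k = 1346.
gcd(29, 20) = 1, and 29·(9) + 20·(-13) = 1.
So (j₀, k₀) = (12114, -17498); general j = 12114 + 20t, k = -17498 - 29t.
j ≥ 0 ⇒ t ≥ -605; k ≥ 0 ⇒ t ≤ -604. That's 2 values of t.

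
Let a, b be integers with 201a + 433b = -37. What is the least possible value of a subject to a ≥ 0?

gcd(433, 201):
  433 = 2*201 + 31
  201 = 6*31 + 15
  31 = 2*15 + 1
  15 = 15*1
so gcd(433, 201) = 1.
1 divides -37, so solutions exist.
Back-substitute for Bézout coefficients:
  1 = 31 - 2*15
  ... = 201*(-28) + 433*(13)
Scale by -37/1 = -37: (a₀, b₀) = (1036, -481).
General solution: a = 1036 + 433t, b = -481 - 201t for integer t.
a ≥ 0: smallest is 1036 mod 433 = 170 (at t = -2), with b = -79.

170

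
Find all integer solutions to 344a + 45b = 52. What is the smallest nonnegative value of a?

gcd(344, 45) = 1  (344 = 7×45 + 29, 45 = 1×29 + 16, 29 = 1×16 + 13, 16 = 1×13 + 3, 13 = 4×3 + 1, 3 = 3×1).
1 divides 52, so solutions exist.
Back-substituting, 344×(14) + 45×(-107) = 1.
Scale by 52/1 = 52: (a₀, b₀) = (728, -5564).
General solution: a = 728 + 45t, b = -5564 - 344t for integer t.
a ≥ 0: smallest is 728 mod 45 = 8 (at t = -16), with b = -60.

8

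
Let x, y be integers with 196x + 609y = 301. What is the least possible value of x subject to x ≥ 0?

73

gcd(609, 196) = 7.
7 divides 301, so solutions exist.
By Bézout, 196·(28) + 609·(-9) = 7.
Scale by 301/7 = 43: (x₀, y₀) = (1204, -387).
General solution: x = 1204 + 87t, y = -387 - 28t for integer t.
x ≥ 0: smallest is 1204 mod 87 = 73 (at t = -13), with y = -23.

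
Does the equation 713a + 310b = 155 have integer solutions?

gcd(713, 310) = 31  (713 = 2·310 + 93, 310 = 3·93 + 31, 93 = 3·31).
31 divides 155, so integer solutions exist.

yes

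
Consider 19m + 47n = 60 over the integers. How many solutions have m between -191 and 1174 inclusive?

gcd(47, 19) = 1  (47 = 2·19 + 9, 19 = 2·9 + 1, 9 = 9·1).
Back-substituting, 19·(5) + 47·(-2) = 1.
Scale by 60: particular solution (300, -120); reduce m mod 47: (18, -6).
General solution: m = 18 + 47t, n = -6 - 19t for integer t.
-191 ≤ 18 + 47t ≤ 1174 gives t ∈ [-4, 24], which is 29 values.

29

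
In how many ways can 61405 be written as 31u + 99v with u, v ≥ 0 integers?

gcd(99, 31):
  99 = 3*31 + 6
  31 = 5*6 + 1
  6 = 6*1
so gcd(99, 31) = 1.
Back-substitute for Bézout coefficients:
  1 = 31 - 5*6
  ... = 31*(16) + 99*(-5)
Scale by 61405: one solution is (982480, -307025). Reduce u mod 99: (4, 619).
General: u = 4 + 99t, v = 619 - 31t.
u ≥ 0 ⇒ t ≥ 0; v ≥ 0 ⇒ t ≤ 19. So t ∈ [0, 19]: 20 solutions.

20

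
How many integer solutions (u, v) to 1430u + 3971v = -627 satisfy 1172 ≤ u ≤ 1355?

0

gcd(3971, 1430) = 11.
By Bézout, 1430*(25) + 3971*(-9) = 11.
Particular solution: (19, -7).
General solution: u = 19 + 361t, v = -7 - 130t for integer t.
1172 ≤ 19 + 361t ≤ 1355 gives t ∈ [4, 3], which is 0 values.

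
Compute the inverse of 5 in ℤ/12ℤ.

gcd(12, 5) = 1  (12 = 2*5 + 2, 5 = 2*2 + 1, 2 = 2*1).
Back-substituting, 5*(5) + 12*(-2) = 1.
So 5*5 ≡ 1 (mod 12), and 5 mod 12 = 5.

5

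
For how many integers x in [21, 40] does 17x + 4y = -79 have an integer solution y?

gcd(17, 4) = 1  (17 = 4·4 + 1, 4 = 4·1).
Back-substituting, 17·(1) + 4·(-4) = 1.
Scale by -79: particular solution (-79, 316); reduce x mod 4: (1, -24).
General solution: x = 1 + 4t, y = -24 - 17t for integer t.
21 ≤ 1 + 4t ≤ 40 gives t ∈ [5, 9], which is 5 values.

5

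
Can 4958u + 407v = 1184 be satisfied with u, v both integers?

yes

gcd(4958, 407) = 37  (4958 = 12*407 + 74, 407 = 5*74 + 37, 74 = 2*37).
37 divides 1184, so integer solutions exist.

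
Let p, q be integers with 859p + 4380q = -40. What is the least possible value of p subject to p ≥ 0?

gcd(4380, 859):
  4380 = 5*859 + 85
  859 = 10*85 + 9
  85 = 9*9 + 4
  9 = 2*4 + 1
  4 = 4*1
so gcd(4380, 859) = 1.
1 divides -40, so solutions exist.
Back-substitute for Bézout coefficients:
  1 = 9 - 2*4
  ... = 859*(979) + 4380*(-192)
Scale by -40/1 = -40: (p₀, q₀) = (-39160, 7680).
General solution: p = -39160 + 4380t, q = 7680 - 859t for integer t.
p ≥ 0: smallest is -39160 mod 4380 = 260 (at t = 9), with q = -51.

260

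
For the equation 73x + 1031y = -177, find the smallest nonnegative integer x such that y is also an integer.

619

gcd(1031, 73) = 1.
1 divides -177, so solutions exist.
By Bézout, 73×(113) + 1031×(-8) = 1.
Scale by -177/1 = -177: (x₀, y₀) = (-20001, 1416).
General solution: x = -20001 + 1031t, y = 1416 - 73t for integer t.
x ≥ 0: smallest is -20001 mod 1031 = 619 (at t = 20), with y = -44.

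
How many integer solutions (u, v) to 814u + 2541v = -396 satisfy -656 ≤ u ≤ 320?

gcd(2541, 814) = 11  (2541 = 3×814 + 99, 814 = 8×99 + 22, 99 = 4×22 + 11, 22 = 2×11).
Back-substituting, 814×(-103) + 2541×(33) = 11.
Scale by -36: particular solution (3708, -1188); reduce u mod 231: (12, -4).
General solution: u = 12 + 231t, v = -4 - 74t for integer t.
-656 ≤ 12 + 231t ≤ 320 gives t ∈ [-2, 1], which is 4 values.

4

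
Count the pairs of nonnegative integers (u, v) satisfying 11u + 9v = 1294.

13

gcd(11, 9):
  11 = 1*9 + 2
  9 = 4*2 + 1
  2 = 2*1
so gcd(11, 9) = 1.
Back-substitute for Bézout coefficients:
  1 = 9 - 4*2
  ... = 11*(-4) + 9*(5)
Scale by 1294: one solution is (-5176, 6470). Reduce u mod 9: (8, 134).
General: u = 8 + 9t, v = 134 - 11t.
u ≥ 0 ⇒ t ≥ 0; v ≥ 0 ⇒ t ≤ 12. So t ∈ [0, 12]: 13 solutions.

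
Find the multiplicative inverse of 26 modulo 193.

52

gcd(193, 26):
  193 = 7*26 + 11
  26 = 2*11 + 4
  11 = 2*4 + 3
  4 = 1*3 + 1
  3 = 3*1
so gcd(193, 26) = 1.
Back-substitute for Bézout coefficients:
  1 = 4 - 1*3
  ... = 26*(52) + 193*(-7)
So 26*52 ≡ 1 (mod 193), and 52 mod 193 = 52.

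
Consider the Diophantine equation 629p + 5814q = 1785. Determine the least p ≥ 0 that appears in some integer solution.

gcd(5814, 629) = 17  (5814 = 9×629 + 153, 629 = 4×153 + 17, 153 = 9×17).
17 divides 1785, so solutions exist.
Back-substituting, 629×(37) + 5814×(-4) = 17.
Scale by 1785/17 = 105: (p₀, q₀) = (3885, -420).
General solution: p = 3885 + 342t, q = -420 - 37t for integer t.
p ≥ 0: smallest is 3885 mod 342 = 123 (at t = -11), with q = -13.

123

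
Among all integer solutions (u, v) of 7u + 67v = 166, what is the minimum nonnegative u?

gcd(67, 7):
  67 = 9*7 + 4
  7 = 1*4 + 3
  4 = 1*3 + 1
  3 = 3*1
so gcd(67, 7) = 1.
1 divides 166, so solutions exist.
Back-substitute for Bézout coefficients:
  1 = 4 - 1*3
  ... = 7*(-19) + 67*(2)
Scale by 166/1 = 166: (u₀, v₀) = (-3154, 332).
General solution: u = -3154 + 67t, v = 332 - 7t for integer t.
u ≥ 0: smallest is -3154 mod 67 = 62 (at t = 48), with v = -4.

62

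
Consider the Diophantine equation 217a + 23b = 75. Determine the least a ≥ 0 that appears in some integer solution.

19

gcd(217, 23):
  217 = 9*23 + 10
  23 = 2*10 + 3
  10 = 3*3 + 1
  3 = 3*1
so gcd(217, 23) = 1.
1 divides 75, so solutions exist.
Back-substitute for Bézout coefficients:
  1 = 10 - 3*3
  ... = 217*(7) + 23*(-66)
Scale by 75/1 = 75: (a₀, b₀) = (525, -4950).
General solution: a = 525 + 23t, b = -4950 - 217t for integer t.
a ≥ 0: smallest is 525 mod 23 = 19 (at t = -22), with b = -176.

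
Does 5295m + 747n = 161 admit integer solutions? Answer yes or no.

no

gcd(5295, 747):
  5295 = 7×747 + 66
  747 = 11×66 + 21
  66 = 3×21 + 3
  21 = 7×3
so gcd(5295, 747) = 3.
3 does not divide 161 (remainder 2), so no integer solutions.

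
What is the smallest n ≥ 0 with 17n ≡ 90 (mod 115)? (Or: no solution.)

100

gcd(115, 17) = 1.
1 divides 90, so solutions exist.
By Bézout, 17×(-27) + 115×(4) = 1.
So 17×(-27) ≡ 1 (mod 115); multiply by 90: n ≡ -2430 (mod 115).
Smallest nonnegative: n = -2430 mod 115 = 100.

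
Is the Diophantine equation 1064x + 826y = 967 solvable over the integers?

gcd(1064, 826) = 14  (1064 = 1*826 + 238, 826 = 3*238 + 112, 238 = 2*112 + 14, 112 = 8*14).
14 does not divide 967 (remainder 1), so no integer solutions.

no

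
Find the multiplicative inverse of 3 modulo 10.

gcd(10, 3) = 1  (10 = 3×3 + 1, 3 = 3×1).
Back-substituting, 3×(-3) + 10×(1) = 1.
So 3×-3 ≡ 1 (mod 10), and -3 mod 10 = 7.

7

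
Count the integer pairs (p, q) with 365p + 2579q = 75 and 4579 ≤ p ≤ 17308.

gcd(2579, 365) = 1.
By Bézout, 365*(537) + 2579*(-76) = 1.
Particular solution: (1590, -225).
General solution: p = 1590 + 2579t, q = -225 - 365t for integer t.
4579 ≤ 1590 + 2579t ≤ 17308 gives t ∈ [2, 6], which is 5 values.

5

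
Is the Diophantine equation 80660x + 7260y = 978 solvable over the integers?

gcd(80660, 7260) = 20  (80660 = 11×7260 + 800, 7260 = 9×800 + 60, 800 = 13×60 + 20, 60 = 3×20).
20 does not divide 978 (remainder 18), so no integer solutions.

no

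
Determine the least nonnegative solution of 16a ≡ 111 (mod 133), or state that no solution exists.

gcd(133, 16) = 1.
1 divides 111, so solutions exist.
By Bézout, 16·(25) + 133·(-3) = 1.
So 16·(25) ≡ 1 (mod 133); multiply by 111: a ≡ 2775 (mod 133).
Smallest nonnegative: a = 2775 mod 133 = 115.

115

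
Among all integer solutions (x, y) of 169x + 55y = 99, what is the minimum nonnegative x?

gcd(169, 55) = 1  (169 = 3×55 + 4, 55 = 13×4 + 3, 4 = 1×3 + 1, 3 = 3×1).
1 divides 99, so solutions exist.
Back-substituting, 169×(14) + 55×(-43) = 1.
Scale by 99/1 = 99: (x₀, y₀) = (1386, -4257).
General solution: x = 1386 + 55t, y = -4257 - 169t for integer t.
x ≥ 0: smallest is 1386 mod 55 = 11 (at t = -25), with y = -32.

11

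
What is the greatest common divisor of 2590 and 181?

gcd(2590, 181):
  2590 = 14*181 + 56
  181 = 3*56 + 13
  56 = 4*13 + 4
  13 = 3*4 + 1
  4 = 4*1
so gcd(2590, 181) = 1.

1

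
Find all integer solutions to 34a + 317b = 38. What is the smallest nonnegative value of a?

gcd(317, 34):
  317 = 9·34 + 11
  34 = 3·11 + 1
  11 = 11·1
so gcd(317, 34) = 1.
1 divides 38, so solutions exist.
Back-substitute for Bézout coefficients:
  1 = 34 - 3·11
  ... = 34·(28) + 317·(-3)
Scale by 38/1 = 38: (a₀, b₀) = (1064, -114).
General solution: a = 1064 + 317t, b = -114 - 34t for integer t.
a ≥ 0: smallest is 1064 mod 317 = 113 (at t = -3), with b = -12.

113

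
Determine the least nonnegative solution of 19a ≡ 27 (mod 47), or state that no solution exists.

gcd(47, 19) = 1.
1 divides 27, so solutions exist.
By Bézout, 19*(5) + 47*(-2) = 1.
So 19*(5) ≡ 1 (mod 47); multiply by 27: a ≡ 135 (mod 47).
Smallest nonnegative: a = 135 mod 47 = 41.

41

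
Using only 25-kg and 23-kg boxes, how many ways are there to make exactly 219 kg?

Need nonnegative integers with 25j + 23k = 219.
gcd(25, 23) = 1, and 25·(-11) + 23·(12) = 1.
So (j₀, k₀) = (-2409, 2628); general j = -2409 + 23t, k = 2628 - 25t.
j ≥ 0 ⇒ t ≥ 105; k ≥ 0 ⇒ t ≤ 105. That's 1 value of t.

1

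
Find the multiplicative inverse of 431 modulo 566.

gcd(566, 431) = 1.
By Bézout, 431·(109) + 566·(-83) = 1.
So 431·109 ≡ 1 (mod 566), and 109 mod 566 = 109.

109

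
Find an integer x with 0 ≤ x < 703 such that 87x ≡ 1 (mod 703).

gcd(703, 87) = 1  (703 = 8*87 + 7, 87 = 12*7 + 3, 7 = 2*3 + 1, 3 = 3*1).
Back-substituting, 87*(-202) + 703*(25) = 1.
So 87*-202 ≡ 1 (mod 703), and -202 mod 703 = 501.

501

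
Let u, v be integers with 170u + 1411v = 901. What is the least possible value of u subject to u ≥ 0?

gcd(1411, 170) = 17.
17 divides 901, so solutions exist.
By Bézout, 170·(25) + 1411·(-3) = 17.
Scale by 901/17 = 53: (u₀, v₀) = (1325, -159).
General solution: u = 1325 + 83t, v = -159 - 10t for integer t.
u ≥ 0: smallest is 1325 mod 83 = 80 (at t = -15), with v = -9.

80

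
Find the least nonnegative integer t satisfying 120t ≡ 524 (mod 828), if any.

no solution

gcd(828, 120) = 12.
12 does not divide 524, so the congruence has no solution.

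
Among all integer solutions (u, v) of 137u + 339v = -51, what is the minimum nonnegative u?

gcd(339, 137) = 1.
1 divides -51, so solutions exist.
By Bézout, 137·(146) + 339·(-59) = 1.
Scale by -51/1 = -51: (u₀, v₀) = (-7446, 3009).
General solution: u = -7446 + 339t, v = 3009 - 137t for integer t.
u ≥ 0: smallest is -7446 mod 339 = 12 (at t = 22), with v = -5.

12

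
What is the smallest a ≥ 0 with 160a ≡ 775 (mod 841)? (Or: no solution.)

gcd(841, 160) = 1.
1 divides 775, so solutions exist.
By Bézout, 160×(205) + 841×(-39) = 1.
So 160×(205) ≡ 1 (mod 841); multiply by 775: a ≡ 158875 (mod 841).
Smallest nonnegative: a = 158875 mod 841 = 767.

767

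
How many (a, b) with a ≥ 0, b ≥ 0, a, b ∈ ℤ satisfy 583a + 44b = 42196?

gcd(583, 44) = 11  (583 = 13·44 + 11, 44 = 4·11).
Back-substituting, 583·(1) + 44·(-13) = 11.
Scale by 3836: one solution is (3836, -49868). Reduce a mod 4: (0, 959).
General: a = 0 + 4t, b = 959 - 53t.
a ≥ 0 ⇒ t ≥ 0; b ≥ 0 ⇒ t ≤ 18. So t ∈ [0, 18]: 19 solutions.

19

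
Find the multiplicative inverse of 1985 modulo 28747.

gcd(28747, 1985):
  28747 = 14*1985 + 957
  1985 = 2*957 + 71
  957 = 13*71 + 34
  71 = 2*34 + 3
  34 = 11*3 + 1
  3 = 3*1
so gcd(28747, 1985) = 1.
Back-substitute for Bézout coefficients:
  1 = 34 - 11*3
  ... = 1985*(-9312) + 28747*(643)
So 1985*-9312 ≡ 1 (mod 28747), and -9312 mod 28747 = 19435.

19435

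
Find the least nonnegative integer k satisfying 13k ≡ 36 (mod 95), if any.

gcd(95, 13):
  95 = 7×13 + 4
  13 = 3×4 + 1
  4 = 4×1
so gcd(95, 13) = 1.
1 divides 36, so solutions exist.
Back-substitute for Bézout coefficients:
  1 = 13 - 3×4
  ... = 13×(22) + 95×(-3)
So 13×(22) ≡ 1 (mod 95); multiply by 36: k ≡ 792 (mod 95).
Smallest nonnegative: k = 792 mod 95 = 32.

32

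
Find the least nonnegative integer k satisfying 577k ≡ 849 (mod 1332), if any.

gcd(1332, 577) = 1  (1332 = 2·577 + 178, 577 = 3·178 + 43, 178 = 4·43 + 6, 43 = 7·6 + 1, 6 = 6·1).
1 divides 849, so solutions exist.
Back-substituting, 577·(217) + 1332·(-94) = 1.
So 577·(217) ≡ 1 (mod 1332); multiply by 849: k ≡ 184233 (mod 1332).
Smallest nonnegative: k = 184233 mod 1332 = 417.

417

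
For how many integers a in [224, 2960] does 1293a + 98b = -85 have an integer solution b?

gcd(1293, 98) = 1  (1293 = 13·98 + 19, 98 = 5·19 + 3, 19 = 6·3 + 1, 3 = 3·1).
Back-substituting, 1293·(31) + 98·(-409) = 1.
Scale by -85: particular solution (-2635, 34765); reduce a mod 98: (11, -146).
General solution: a = 11 + 98t, b = -146 - 1293t for integer t.
224 ≤ 11 + 98t ≤ 2960 gives t ∈ [3, 30], which is 28 values.

28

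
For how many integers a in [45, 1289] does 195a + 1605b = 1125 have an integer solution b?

11

gcd(1605, 195) = 15  (1605 = 8×195 + 45, 195 = 4×45 + 15, 45 = 3×15).
Back-substituting, 195×(33) + 1605×(-4) = 15.
Scale by 75: particular solution (2475, -300); reduce a mod 107: (14, -1).
General solution: a = 14 + 107t, b = -1 - 13t for integer t.
45 ≤ 14 + 107t ≤ 1289 gives t ∈ [1, 11], which is 11 values.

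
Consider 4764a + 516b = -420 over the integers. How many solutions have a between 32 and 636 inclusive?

gcd(4764, 516) = 12.
By Bézout, 4764×(13) + 516×(-120) = 12.
Particular solution: (18, -167).
General solution: a = 18 + 43t, b = -167 - 397t for integer t.
32 ≤ 18 + 43t ≤ 636 gives t ∈ [1, 14], which is 14 values.

14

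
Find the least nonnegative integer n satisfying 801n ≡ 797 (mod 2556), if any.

no solution

gcd(2556, 801):
  2556 = 3·801 + 153
  801 = 5·153 + 36
  153 = 4·36 + 9
  36 = 4·9
so gcd(2556, 801) = 9.
9 does not divide 797, so the congruence has no solution.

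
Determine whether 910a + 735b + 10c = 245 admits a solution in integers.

yes

gcd(910, 735):
  910 = 1·735 + 175
  735 = 4·175 + 35
  175 = 5·35
so gcd(910, 735) = 35.
gcd(35, 10) = 5.
5 divides 245, so integer solutions exist.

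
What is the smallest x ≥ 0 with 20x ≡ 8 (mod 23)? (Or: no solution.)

5

gcd(23, 20):
  23 = 1×20 + 3
  20 = 6×3 + 2
  3 = 1×2 + 1
  2 = 2×1
so gcd(23, 20) = 1.
1 divides 8, so solutions exist.
Back-substitute for Bézout coefficients:
  1 = 3 - 1×2
  ... = 20×(-8) + 23×(7)
So 20×(-8) ≡ 1 (mod 23); multiply by 8: x ≡ -64 (mod 23).
Smallest nonnegative: x = -64 mod 23 = 5.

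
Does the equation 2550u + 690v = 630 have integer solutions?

gcd(2550, 690) = 30  (2550 = 3*690 + 480, 690 = 1*480 + 210, 480 = 2*210 + 60, 210 = 3*60 + 30, 60 = 2*30).
30 divides 630, so integer solutions exist.

yes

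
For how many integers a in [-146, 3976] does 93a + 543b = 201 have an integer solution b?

gcd(543, 93):
  543 = 5*93 + 78
  93 = 1*78 + 15
  78 = 5*15 + 3
  15 = 5*3
so gcd(543, 93) = 3.
Back-substitute for Bézout coefficients:
  3 = 78 - 5*15
  ... = 93*(-35) + 543*(6)
Scale by 67: particular solution (-2345, 402); reduce a mod 181: (8, -1).
General solution: a = 8 + 181t, b = -1 - 31t for integer t.
-146 ≤ 8 + 181t ≤ 3976 gives t ∈ [0, 21], which is 22 values.

22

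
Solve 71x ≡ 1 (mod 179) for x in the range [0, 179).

58

gcd(179, 71):
  179 = 2·71 + 37
  71 = 1·37 + 34
  37 = 1·34 + 3
  34 = 11·3 + 1
  3 = 3·1
so gcd(179, 71) = 1.
Back-substitute for Bézout coefficients:
  1 = 34 - 11·3
  ... = 71·(58) + 179·(-23)
So 71·58 ≡ 1 (mod 179), and 58 mod 179 = 58.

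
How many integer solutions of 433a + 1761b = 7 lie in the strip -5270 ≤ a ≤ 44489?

gcd(1761, 433) = 1  (1761 = 4×433 + 29, 433 = 14×29 + 27, 29 = 1×27 + 2, 27 = 13×2 + 1, 2 = 2×1).
Back-substituting, 433×(850) + 1761×(-209) = 1.
Scale by 7: particular solution (5950, -1463); reduce a mod 1761: (667, -164).
General solution: a = 667 + 1761t, b = -164 - 433t for integer t.
-5270 ≤ 667 + 1761t ≤ 44489 gives t ∈ [-3, 24], which is 28 values.

28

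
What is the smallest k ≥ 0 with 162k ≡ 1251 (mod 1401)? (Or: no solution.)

gcd(1401, 162):
  1401 = 8*162 + 105
  162 = 1*105 + 57
  105 = 1*57 + 48
  57 = 1*48 + 9
  48 = 5*9 + 3
  9 = 3*3
so gcd(1401, 162) = 3.
3 divides 1251, so solutions exist.
Back-substitute for Bézout coefficients:
  3 = 48 - 5*9
  ... = 162*(-147) + 1401*(17)
So 162*(-147) ≡ 3 (mod 1401); multiply by 417: k ≡ -61299 (mod 467).
Smallest nonnegative: k = -61299 mod 467 = 345.

345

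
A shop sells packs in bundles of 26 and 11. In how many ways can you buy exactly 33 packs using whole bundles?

Need nonnegative integers with 26j + 11k = 33.
gcd(26, 11) = 1, and 26·(3) + 11·(-7) = 1.
So (j₀, k₀) = (99, -231); general j = 99 + 11t, k = -231 - 26t.
j ≥ 0 ⇒ t ≥ -9; k ≥ 0 ⇒ t ≤ -9. That's 1 value of t.

1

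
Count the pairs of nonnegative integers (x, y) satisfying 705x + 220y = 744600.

gcd(705, 220) = 5  (705 = 3×220 + 45, 220 = 4×45 + 40, 45 = 1×40 + 5, 40 = 8×5).
Back-substituting, 705×(5) + 220×(-16) = 5.
Scale by 148920: one solution is (744600, -2382720). Reduce x mod 44: (32, 3282).
General: x = 32 + 44t, y = 3282 - 141t.
x ≥ 0 ⇒ t ≥ 0; y ≥ 0 ⇒ t ≤ 23. So t ∈ [0, 23]: 24 solutions.

24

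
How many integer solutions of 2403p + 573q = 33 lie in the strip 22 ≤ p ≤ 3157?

16

gcd(2403, 573) = 3  (2403 = 4×573 + 111, 573 = 5×111 + 18, 111 = 6×18 + 3, 18 = 6×3).
Back-substituting, 2403×(31) + 573×(-130) = 3.
Scale by 11: particular solution (341, -1430); reduce p mod 191: (150, -629).
General solution: p = 150 + 191t, q = -629 - 801t for integer t.
22 ≤ 150 + 191t ≤ 3157 gives t ∈ [0, 15], which is 16 values.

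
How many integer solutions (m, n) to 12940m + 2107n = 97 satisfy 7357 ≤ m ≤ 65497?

gcd(12940, 2107) = 1  (12940 = 6*2107 + 298, 2107 = 7*298 + 21, 298 = 14*21 + 4, 21 = 5*4 + 1, 4 = 4*1).
Back-substituting, 12940*(-502) + 2107*(3083) = 1.
Scale by 97: particular solution (-48694, 299051); reduce m mod 2107: (1874, -11509).
General solution: m = 1874 + 2107t, n = -11509 - 12940t for integer t.
7357 ≤ 1874 + 2107t ≤ 65497 gives t ∈ [3, 30], which is 28 values.

28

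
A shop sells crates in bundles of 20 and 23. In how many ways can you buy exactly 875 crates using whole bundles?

2

Need nonnegative integers with 20j + 23k = 875.
gcd(20, 23) = 1, and 20·(-8) + 23·(7) = 1.
So (j₀, k₀) = (-7000, 6125); general j = -7000 + 23t, k = 6125 - 20t.
j ≥ 0 ⇒ t ≥ 305; k ≥ 0 ⇒ t ≤ 306. That's 2 values of t.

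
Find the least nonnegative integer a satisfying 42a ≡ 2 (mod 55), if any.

gcd(55, 42) = 1  (55 = 1×42 + 13, 42 = 3×13 + 3, 13 = 4×3 + 1, 3 = 3×1).
1 divides 2, so solutions exist.
Back-substituting, 42×(-17) + 55×(13) = 1.
So 42×(-17) ≡ 1 (mod 55); multiply by 2: a ≡ -34 (mod 55).
Smallest nonnegative: a = -34 mod 55 = 21.

21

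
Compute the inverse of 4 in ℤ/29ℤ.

gcd(29, 4) = 1  (29 = 7*4 + 1, 4 = 4*1).
Back-substituting, 4*(-7) + 29*(1) = 1.
So 4*-7 ≡ 1 (mod 29), and -7 mod 29 = 22.

22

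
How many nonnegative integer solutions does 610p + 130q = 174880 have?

gcd(610, 130) = 10  (610 = 4·130 + 90, 130 = 1·90 + 40, 90 = 2·40 + 10, 40 = 4·10).
Back-substituting, 610·(3) + 130·(-14) = 10.
Scale by 17488: one solution is (52464, -244832). Reduce p mod 13: (9, 1303).
General: p = 9 + 13t, q = 1303 - 61t.
p ≥ 0 ⇒ t ≥ 0; q ≥ 0 ⇒ t ≤ 21. So t ∈ [0, 21]: 22 solutions.

22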